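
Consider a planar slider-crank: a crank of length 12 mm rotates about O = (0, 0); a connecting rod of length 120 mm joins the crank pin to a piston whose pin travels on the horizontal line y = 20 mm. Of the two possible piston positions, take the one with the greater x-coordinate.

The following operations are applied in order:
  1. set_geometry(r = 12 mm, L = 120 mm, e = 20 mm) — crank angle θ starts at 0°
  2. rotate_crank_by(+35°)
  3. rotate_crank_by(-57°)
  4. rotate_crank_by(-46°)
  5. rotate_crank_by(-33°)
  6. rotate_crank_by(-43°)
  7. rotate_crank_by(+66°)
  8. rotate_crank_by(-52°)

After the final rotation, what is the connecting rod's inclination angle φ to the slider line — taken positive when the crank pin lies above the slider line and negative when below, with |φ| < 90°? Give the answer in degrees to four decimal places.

set_geometry: r = 12 mm, L = 120 mm, e = 20 mm; θ ← 0°
rotate_crank_by(+35°): θ ← 0° +35° = 35°
rotate_crank_by(-57°): θ ← 35° -57° = -22°
rotate_crank_by(-46°): θ ← -22° -46° = -68°
rotate_crank_by(-33°): θ ← -68° -33° = -101°
rotate_crank_by(-43°): θ ← -101° -43° = -144°
rotate_crank_by(+66°): θ ← -144° +66° = -78°
rotate_crank_by(-52°): θ ← -78° -52° = -130°
crank pin P = (r cos θ, r sin θ) = (-7.713451, -9.192533)
h = r sin θ − e = -9.192533 − 20 = -29.192533
sin φ = h / L = -29.192533 / 120 = -0.24327111
φ = arcsin(-0.24327111) = -14.079685°

-14.0797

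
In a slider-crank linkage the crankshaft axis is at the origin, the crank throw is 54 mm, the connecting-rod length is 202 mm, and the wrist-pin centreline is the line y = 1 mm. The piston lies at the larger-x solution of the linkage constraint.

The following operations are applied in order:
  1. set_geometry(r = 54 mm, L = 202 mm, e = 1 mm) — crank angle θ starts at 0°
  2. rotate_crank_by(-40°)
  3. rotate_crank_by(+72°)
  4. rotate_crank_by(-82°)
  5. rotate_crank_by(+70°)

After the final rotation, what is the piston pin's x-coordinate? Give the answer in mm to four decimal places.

251.9866

set_geometry: r = 54 mm, L = 202 mm, e = 1 mm; θ ← 0°
rotate_crank_by(-40°): θ ← 0° -40° = -40°
rotate_crank_by(+72°): θ ← -40° +72° = 32°
rotate_crank_by(-82°): θ ← 32° -82° = -50°
rotate_crank_by(+70°): θ ← -50° +70° = 20°
crank pin P = (r cos θ, r sin θ) = (50.743402, 18.469088)
h = r sin θ − e = 18.469088 − 1 = 17.469088
x = r cos θ + √(L² − h²) = 50.743402 + √(40804.0 − 305.1690) = 50.743402 + 201.243213 = 251.986615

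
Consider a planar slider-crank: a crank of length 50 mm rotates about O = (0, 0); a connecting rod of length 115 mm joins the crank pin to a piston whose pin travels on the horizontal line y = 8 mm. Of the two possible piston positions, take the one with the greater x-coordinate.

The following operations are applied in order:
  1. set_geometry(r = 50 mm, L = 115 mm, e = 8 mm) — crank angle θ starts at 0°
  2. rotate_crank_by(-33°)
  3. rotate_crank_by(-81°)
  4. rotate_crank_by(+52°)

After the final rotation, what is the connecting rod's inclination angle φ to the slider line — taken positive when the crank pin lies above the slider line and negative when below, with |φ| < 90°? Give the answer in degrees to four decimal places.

set_geometry: r = 50 mm, L = 115 mm, e = 8 mm; θ ← 0°
rotate_crank_by(-33°): θ ← 0° -33° = -33°
rotate_crank_by(-81°): θ ← -33° -81° = -114°
rotate_crank_by(+52°): θ ← -114° +52° = -62°
crank pin P = (r cos θ, r sin θ) = (23.473578, -44.147380)
h = r sin θ − e = -44.147380 − 8 = -52.147380
sin φ = h / L = -52.147380 / 115 = -0.45345548
φ = arcsin(-0.45345548) = -26.965601°

-26.9656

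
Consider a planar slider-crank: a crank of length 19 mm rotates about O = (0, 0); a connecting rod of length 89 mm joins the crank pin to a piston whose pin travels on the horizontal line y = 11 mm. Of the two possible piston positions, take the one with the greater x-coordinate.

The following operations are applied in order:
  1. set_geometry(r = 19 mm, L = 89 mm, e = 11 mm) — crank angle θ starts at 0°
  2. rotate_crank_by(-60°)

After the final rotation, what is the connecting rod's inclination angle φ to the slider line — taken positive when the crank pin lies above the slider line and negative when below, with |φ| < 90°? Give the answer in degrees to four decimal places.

-17.9675

set_geometry: r = 19 mm, L = 89 mm, e = 11 mm; θ ← 0°
rotate_crank_by(-60°): θ ← 0° -60° = -60°
crank pin P = (r cos θ, r sin θ) = (9.500000, -16.454483)
h = r sin θ − e = -16.454483 − 11 = -27.454483
sin φ = h / L = -27.454483 / 89 = -0.30847733
φ = arcsin(-0.30847733) = -17.967491°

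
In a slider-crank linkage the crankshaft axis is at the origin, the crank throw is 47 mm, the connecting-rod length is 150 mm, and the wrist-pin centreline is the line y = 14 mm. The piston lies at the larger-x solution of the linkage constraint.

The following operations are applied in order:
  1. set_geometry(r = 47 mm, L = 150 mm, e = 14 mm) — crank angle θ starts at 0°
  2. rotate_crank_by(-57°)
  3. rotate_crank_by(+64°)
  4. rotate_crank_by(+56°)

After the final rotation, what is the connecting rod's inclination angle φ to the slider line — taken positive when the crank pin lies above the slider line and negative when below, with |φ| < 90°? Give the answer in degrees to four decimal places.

10.7106

set_geometry: r = 47 mm, L = 150 mm, e = 14 mm; θ ← 0°
rotate_crank_by(-57°): θ ← 0° -57° = -57°
rotate_crank_by(+64°): θ ← -57° +64° = 7°
rotate_crank_by(+56°): θ ← 7° +56° = 63°
crank pin P = (r cos θ, r sin θ) = (21.337553, 41.877307)
h = r sin θ − e = 41.877307 − 14 = 27.877307
sin φ = h / L = 27.877307 / 150 = 0.18584871
φ = arcsin(0.18584871) = 10.710618°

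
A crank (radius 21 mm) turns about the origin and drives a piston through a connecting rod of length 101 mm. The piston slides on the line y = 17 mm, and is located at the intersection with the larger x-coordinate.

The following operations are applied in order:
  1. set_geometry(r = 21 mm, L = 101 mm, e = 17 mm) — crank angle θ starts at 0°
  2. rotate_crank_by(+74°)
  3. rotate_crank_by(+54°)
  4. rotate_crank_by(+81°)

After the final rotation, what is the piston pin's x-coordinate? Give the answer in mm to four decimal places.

78.9068

set_geometry: r = 21 mm, L = 101 mm, e = 17 mm; θ ← 0°
rotate_crank_by(+74°): θ ← 0° +74° = 74°
rotate_crank_by(+54°): θ ← 74° +54° = 128°
rotate_crank_by(+81°): θ ← 128° +81° = 209°
crank pin P = (r cos θ, r sin θ) = (-18.367014, -10.181002)
h = r sin θ − e = -10.181002 − 17 = -27.181002
x = r cos θ + √(L² − h²) = -18.367014 + √(10201.0 − 738.8069) = -18.367014 + 97.273805 = 78.906791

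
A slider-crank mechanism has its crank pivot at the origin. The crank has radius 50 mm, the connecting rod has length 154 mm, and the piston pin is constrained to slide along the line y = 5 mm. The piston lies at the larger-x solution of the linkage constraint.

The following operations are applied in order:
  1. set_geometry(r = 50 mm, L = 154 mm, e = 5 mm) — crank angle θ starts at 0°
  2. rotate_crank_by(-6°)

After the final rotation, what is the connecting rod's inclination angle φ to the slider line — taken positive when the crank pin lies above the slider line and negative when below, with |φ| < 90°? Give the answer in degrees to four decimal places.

set_geometry: r = 50 mm, L = 154 mm, e = 5 mm; θ ← 0°
rotate_crank_by(-6°): θ ← 0° -6° = -6°
crank pin P = (r cos θ, r sin θ) = (49.726095, -5.226423)
h = r sin θ − e = -5.226423 − 5 = -10.226423
sin φ = h / L = -10.226423 / 154 = -0.06640535
φ = arcsin(-0.06640535) = -3.807548°

-3.8075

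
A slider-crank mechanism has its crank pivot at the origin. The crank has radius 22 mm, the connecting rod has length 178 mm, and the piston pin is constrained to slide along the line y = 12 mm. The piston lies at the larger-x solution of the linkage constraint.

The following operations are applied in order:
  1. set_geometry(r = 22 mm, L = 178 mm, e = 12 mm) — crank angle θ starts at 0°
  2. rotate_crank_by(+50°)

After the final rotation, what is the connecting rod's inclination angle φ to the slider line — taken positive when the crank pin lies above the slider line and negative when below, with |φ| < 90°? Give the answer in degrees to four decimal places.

1.5623

set_geometry: r = 22 mm, L = 178 mm, e = 12 mm; θ ← 0°
rotate_crank_by(+50°): θ ← 0° +50° = 50°
crank pin P = (r cos θ, r sin θ) = (14.141327, 16.852978)
h = r sin θ − e = 16.852978 − 12 = 4.852978
sin φ = h / L = 4.852978 / 178 = 0.02726392
φ = arcsin(0.02726392) = 1.562301°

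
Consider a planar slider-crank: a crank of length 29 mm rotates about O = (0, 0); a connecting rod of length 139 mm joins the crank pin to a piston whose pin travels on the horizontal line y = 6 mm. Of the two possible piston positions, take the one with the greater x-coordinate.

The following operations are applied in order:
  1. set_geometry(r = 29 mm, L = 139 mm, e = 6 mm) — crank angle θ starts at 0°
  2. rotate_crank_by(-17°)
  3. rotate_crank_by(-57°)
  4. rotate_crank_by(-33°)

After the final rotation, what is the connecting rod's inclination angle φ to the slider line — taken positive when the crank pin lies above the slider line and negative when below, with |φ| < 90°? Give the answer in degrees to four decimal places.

-14.0449

set_geometry: r = 29 mm, L = 139 mm, e = 6 mm; θ ← 0°
rotate_crank_by(-17°): θ ← 0° -17° = -17°
rotate_crank_by(-57°): θ ← -17° -57° = -74°
rotate_crank_by(-33°): θ ← -74° -33° = -107°
crank pin P = (r cos θ, r sin θ) = (-8.478779, -27.732838)
h = r sin θ − e = -27.732838 − 6 = -33.732838
sin φ = h / L = -33.732838 / 139 = -0.24268229
φ = arcsin(-0.24268229) = -14.044905°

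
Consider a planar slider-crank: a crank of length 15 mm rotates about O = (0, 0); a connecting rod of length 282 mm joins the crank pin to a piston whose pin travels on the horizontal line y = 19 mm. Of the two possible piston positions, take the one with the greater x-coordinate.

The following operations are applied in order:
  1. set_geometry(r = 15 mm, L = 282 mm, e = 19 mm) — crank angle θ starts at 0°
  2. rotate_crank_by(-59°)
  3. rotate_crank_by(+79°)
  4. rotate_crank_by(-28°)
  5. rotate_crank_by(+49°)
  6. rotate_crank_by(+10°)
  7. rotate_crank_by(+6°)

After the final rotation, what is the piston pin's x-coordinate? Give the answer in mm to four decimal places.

set_geometry: r = 15 mm, L = 282 mm, e = 19 mm; θ ← 0°
rotate_crank_by(-59°): θ ← 0° -59° = -59°
rotate_crank_by(+79°): θ ← -59° +79° = 20°
rotate_crank_by(-28°): θ ← 20° -28° = -8°
rotate_crank_by(+49°): θ ← -8° +49° = 41°
rotate_crank_by(+10°): θ ← 41° +10° = 51°
rotate_crank_by(+6°): θ ← 51° +6° = 57°
crank pin P = (r cos θ, r sin θ) = (8.169586, 12.580059)
h = r sin θ − e = 12.580059 − 19 = -6.419941
x = r cos θ + √(L² − h²) = 8.169586 + √(79524.0 − 41.2156) = 8.169586 + 281.926913 = 290.096499

290.0965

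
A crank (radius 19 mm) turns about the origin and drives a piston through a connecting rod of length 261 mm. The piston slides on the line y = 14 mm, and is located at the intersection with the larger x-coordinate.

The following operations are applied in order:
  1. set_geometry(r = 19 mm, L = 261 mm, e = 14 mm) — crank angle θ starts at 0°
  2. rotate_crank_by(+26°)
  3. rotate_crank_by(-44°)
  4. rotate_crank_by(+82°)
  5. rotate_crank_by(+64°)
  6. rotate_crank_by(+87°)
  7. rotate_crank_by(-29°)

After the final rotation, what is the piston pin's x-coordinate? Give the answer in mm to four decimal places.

241.6141

set_geometry: r = 19 mm, L = 261 mm, e = 14 mm; θ ← 0°
rotate_crank_by(+26°): θ ← 0° +26° = 26°
rotate_crank_by(-44°): θ ← 26° -44° = -18°
rotate_crank_by(+82°): θ ← -18° +82° = 64°
rotate_crank_by(+64°): θ ← 64° +64° = 128°
rotate_crank_by(+87°): θ ← 128° +87° = 215°
rotate_crank_by(-29°): θ ← 215° -29° = 186°
crank pin P = (r cos θ, r sin θ) = (-18.895916, -1.986041)
h = r sin θ − e = -1.986041 − 14 = -15.986041
x = r cos θ + √(L² − h²) = -18.895916 + √(68121.0 − 255.5535) = -18.895916 + 260.509974 = 241.614058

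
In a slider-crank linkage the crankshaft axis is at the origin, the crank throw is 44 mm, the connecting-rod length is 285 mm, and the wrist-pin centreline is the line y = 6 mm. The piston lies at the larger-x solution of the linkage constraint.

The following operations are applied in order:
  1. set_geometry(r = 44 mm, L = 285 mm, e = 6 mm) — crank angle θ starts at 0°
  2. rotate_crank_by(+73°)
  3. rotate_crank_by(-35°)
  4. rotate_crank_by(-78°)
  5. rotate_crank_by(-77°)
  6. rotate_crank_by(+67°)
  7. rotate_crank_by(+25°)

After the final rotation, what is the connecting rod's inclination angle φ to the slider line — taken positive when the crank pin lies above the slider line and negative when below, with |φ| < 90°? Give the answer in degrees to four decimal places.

-4.9507

set_geometry: r = 44 mm, L = 285 mm, e = 6 mm; θ ← 0°
rotate_crank_by(+73°): θ ← 0° +73° = 73°
rotate_crank_by(-35°): θ ← 73° -35° = 38°
rotate_crank_by(-78°): θ ← 38° -78° = -40°
rotate_crank_by(-77°): θ ← -40° -77° = -117°
rotate_crank_by(+67°): θ ← -117° +67° = -50°
rotate_crank_by(+25°): θ ← -50° +25° = -25°
crank pin P = (r cos θ, r sin θ) = (39.877543, -18.595204)
h = r sin θ − e = -18.595204 − 6 = -24.595204
sin φ = h / L = -24.595204 / 285 = -0.08629896
φ = arcsin(-0.08629896) = -4.950724°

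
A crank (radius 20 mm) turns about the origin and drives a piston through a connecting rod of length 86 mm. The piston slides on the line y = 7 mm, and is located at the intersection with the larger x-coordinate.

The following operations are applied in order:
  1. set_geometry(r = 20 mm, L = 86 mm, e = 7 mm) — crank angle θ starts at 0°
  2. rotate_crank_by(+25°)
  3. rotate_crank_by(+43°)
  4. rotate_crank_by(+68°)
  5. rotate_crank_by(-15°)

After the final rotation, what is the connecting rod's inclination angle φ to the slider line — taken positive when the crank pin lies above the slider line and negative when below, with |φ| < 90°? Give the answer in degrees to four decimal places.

set_geometry: r = 20 mm, L = 86 mm, e = 7 mm; θ ← 0°
rotate_crank_by(+25°): θ ← 0° +25° = 25°
rotate_crank_by(+43°): θ ← 25° +43° = 68°
rotate_crank_by(+68°): θ ← 68° +68° = 136°
rotate_crank_by(-15°): θ ← 136° -15° = 121°
crank pin P = (r cos θ, r sin θ) = (-10.300761, 17.143346)
h = r sin θ − e = 17.143346 − 7 = 10.143346
sin φ = h / L = 10.143346 / 86 = 0.11794588
φ = arcsin(0.11794588) = 6.773568°

6.7736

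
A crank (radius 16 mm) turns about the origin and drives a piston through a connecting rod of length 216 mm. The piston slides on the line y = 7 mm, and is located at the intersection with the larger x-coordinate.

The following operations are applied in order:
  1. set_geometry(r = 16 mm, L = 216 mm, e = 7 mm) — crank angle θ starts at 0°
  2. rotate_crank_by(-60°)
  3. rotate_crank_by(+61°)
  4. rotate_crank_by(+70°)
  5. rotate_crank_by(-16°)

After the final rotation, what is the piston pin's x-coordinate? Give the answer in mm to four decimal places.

225.0909

set_geometry: r = 16 mm, L = 216 mm, e = 7 mm; θ ← 0°
rotate_crank_by(-60°): θ ← 0° -60° = -60°
rotate_crank_by(+61°): θ ← -60° +61° = 1°
rotate_crank_by(+70°): θ ← 1° +70° = 71°
rotate_crank_by(-16°): θ ← 71° -16° = 55°
crank pin P = (r cos θ, r sin θ) = (9.177223, 13.106433)
h = r sin θ − e = 13.106433 − 7 = 6.106433
x = r cos θ + √(L² − h²) = 9.177223 + √(46656.0 − 37.2885) = 9.177223 + 215.913667 = 225.090890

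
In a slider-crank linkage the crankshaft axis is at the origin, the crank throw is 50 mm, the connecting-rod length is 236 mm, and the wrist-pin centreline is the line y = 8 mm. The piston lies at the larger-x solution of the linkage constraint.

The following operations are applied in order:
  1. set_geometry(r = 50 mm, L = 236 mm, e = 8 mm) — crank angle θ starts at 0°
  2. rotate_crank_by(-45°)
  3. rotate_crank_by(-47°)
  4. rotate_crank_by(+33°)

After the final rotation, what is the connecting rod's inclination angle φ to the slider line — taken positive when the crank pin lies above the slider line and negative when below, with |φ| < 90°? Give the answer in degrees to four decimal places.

-12.4450

set_geometry: r = 50 mm, L = 236 mm, e = 8 mm; θ ← 0°
rotate_crank_by(-45°): θ ← 0° -45° = -45°
rotate_crank_by(-47°): θ ← -45° -47° = -92°
rotate_crank_by(+33°): θ ← -92° +33° = -59°
crank pin P = (r cos θ, r sin θ) = (25.751904, -42.858365)
h = r sin θ − e = -42.858365 − 8 = -50.858365
sin φ = h / L = -50.858365 / 236 = -0.21550155
φ = arcsin(-0.21550155) = -12.444954°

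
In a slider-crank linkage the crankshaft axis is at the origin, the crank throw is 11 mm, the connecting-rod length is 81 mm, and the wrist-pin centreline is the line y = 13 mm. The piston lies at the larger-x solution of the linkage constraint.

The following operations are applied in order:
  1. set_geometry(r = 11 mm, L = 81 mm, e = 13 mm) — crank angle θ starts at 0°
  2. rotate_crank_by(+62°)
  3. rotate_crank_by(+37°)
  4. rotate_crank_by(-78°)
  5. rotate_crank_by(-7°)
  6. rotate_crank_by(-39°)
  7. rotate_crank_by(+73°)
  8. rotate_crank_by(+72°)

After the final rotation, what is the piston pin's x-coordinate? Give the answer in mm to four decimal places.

75.4255

set_geometry: r = 11 mm, L = 81 mm, e = 13 mm; θ ← 0°
rotate_crank_by(+62°): θ ← 0° +62° = 62°
rotate_crank_by(+37°): θ ← 62° +37° = 99°
rotate_crank_by(-78°): θ ← 99° -78° = 21°
rotate_crank_by(-7°): θ ← 21° -7° = 14°
rotate_crank_by(-39°): θ ← 14° -39° = -25°
rotate_crank_by(+73°): θ ← -25° +73° = 48°
rotate_crank_by(+72°): θ ← 48° +72° = 120°
crank pin P = (r cos θ, r sin θ) = (-5.500000, 9.526279)
h = r sin θ − e = 9.526279 − 13 = -3.473721
x = r cos θ + √(L² − h²) = -5.500000 + √(6561.0 − 12.0667) = -5.500000 + 80.925480 = 75.425480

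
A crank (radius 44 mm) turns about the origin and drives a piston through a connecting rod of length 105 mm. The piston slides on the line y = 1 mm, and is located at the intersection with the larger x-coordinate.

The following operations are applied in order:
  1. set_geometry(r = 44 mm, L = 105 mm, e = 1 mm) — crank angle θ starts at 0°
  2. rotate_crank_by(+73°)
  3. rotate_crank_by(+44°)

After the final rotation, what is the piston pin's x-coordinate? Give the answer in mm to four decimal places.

77.8274

set_geometry: r = 44 mm, L = 105 mm, e = 1 mm; θ ← 0°
rotate_crank_by(+73°): θ ← 0° +73° = 73°
rotate_crank_by(+44°): θ ← 73° +44° = 117°
crank pin P = (r cos θ, r sin θ) = (-19.975582, 39.204287)
h = r sin θ − e = 39.204287 − 1 = 38.204287
x = r cos θ + √(L² − h²) = -19.975582 + √(11025.0 − 1459.5676) = -19.975582 + 97.803029 = 77.827447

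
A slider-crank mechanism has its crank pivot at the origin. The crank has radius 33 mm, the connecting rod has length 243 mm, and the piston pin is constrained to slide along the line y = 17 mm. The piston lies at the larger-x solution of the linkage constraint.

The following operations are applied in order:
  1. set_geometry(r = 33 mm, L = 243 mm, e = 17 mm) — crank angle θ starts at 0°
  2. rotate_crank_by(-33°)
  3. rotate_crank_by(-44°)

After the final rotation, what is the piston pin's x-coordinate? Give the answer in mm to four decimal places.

set_geometry: r = 33 mm, L = 243 mm, e = 17 mm; θ ← 0°
rotate_crank_by(-33°): θ ← 0° -33° = -33°
rotate_crank_by(-44°): θ ← -33° -44° = -77°
crank pin P = (r cos θ, r sin θ) = (7.423385, -32.154212)
h = r sin θ − e = -32.154212 − 17 = -49.154212
x = r cos θ + √(L² − h²) = 7.423385 + √(59049.0 − 2416.1366) = 7.423385 + 237.976603 = 245.399987

245.4000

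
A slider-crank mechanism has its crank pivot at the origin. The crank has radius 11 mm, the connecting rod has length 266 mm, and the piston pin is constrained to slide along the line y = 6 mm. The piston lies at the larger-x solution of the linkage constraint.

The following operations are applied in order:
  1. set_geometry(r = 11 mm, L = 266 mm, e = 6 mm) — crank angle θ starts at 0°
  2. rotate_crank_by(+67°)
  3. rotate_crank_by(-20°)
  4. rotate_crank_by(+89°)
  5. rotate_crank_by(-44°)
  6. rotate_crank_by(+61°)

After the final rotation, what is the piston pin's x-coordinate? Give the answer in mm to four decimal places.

256.1970

set_geometry: r = 11 mm, L = 266 mm, e = 6 mm; θ ← 0°
rotate_crank_by(+67°): θ ← 0° +67° = 67°
rotate_crank_by(-20°): θ ← 67° -20° = 47°
rotate_crank_by(+89°): θ ← 47° +89° = 136°
rotate_crank_by(-44°): θ ← 136° -44° = 92°
rotate_crank_by(+61°): θ ← 92° +61° = 153°
crank pin P = (r cos θ, r sin θ) = (-9.801072, 4.993895)
h = r sin θ − e = 4.993895 − 6 = -1.006105
x = r cos θ + √(L² − h²) = -9.801072 + √(70756.0 − 1.0122) = -9.801072 + 265.998097 = 256.197026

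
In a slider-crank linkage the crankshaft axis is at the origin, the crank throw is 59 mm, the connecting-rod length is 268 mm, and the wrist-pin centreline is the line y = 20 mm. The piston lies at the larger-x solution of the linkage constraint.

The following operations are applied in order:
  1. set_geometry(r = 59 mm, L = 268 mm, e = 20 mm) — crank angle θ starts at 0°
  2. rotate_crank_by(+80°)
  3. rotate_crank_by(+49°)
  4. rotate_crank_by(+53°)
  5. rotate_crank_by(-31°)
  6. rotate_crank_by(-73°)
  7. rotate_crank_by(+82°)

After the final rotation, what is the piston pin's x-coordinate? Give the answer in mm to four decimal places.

212.5581

set_geometry: r = 59 mm, L = 268 mm, e = 20 mm; θ ← 0°
rotate_crank_by(+80°): θ ← 0° +80° = 80°
rotate_crank_by(+49°): θ ← 80° +49° = 129°
rotate_crank_by(+53°): θ ← 129° +53° = 182°
rotate_crank_by(-31°): θ ← 182° -31° = 151°
rotate_crank_by(-73°): θ ← 151° -73° = 78°
rotate_crank_by(+82°): θ ← 78° +82° = 160°
crank pin P = (r cos θ, r sin θ) = (-55.441865, 20.179188)
h = r sin θ − e = 20.179188 − 20 = 0.179188
x = r cos θ + √(L² − h²) = -55.441865 + √(71824.0 − 0.0321) = -55.441865 + 267.999940 = 212.558075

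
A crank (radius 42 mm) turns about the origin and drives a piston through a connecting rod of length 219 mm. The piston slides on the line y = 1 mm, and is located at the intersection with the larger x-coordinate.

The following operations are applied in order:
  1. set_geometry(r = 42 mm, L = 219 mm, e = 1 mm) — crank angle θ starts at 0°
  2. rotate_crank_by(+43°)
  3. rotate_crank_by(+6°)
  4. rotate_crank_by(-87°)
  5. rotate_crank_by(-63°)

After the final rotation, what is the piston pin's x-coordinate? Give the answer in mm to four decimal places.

206.8762

set_geometry: r = 42 mm, L = 219 mm, e = 1 mm; θ ← 0°
rotate_crank_by(+43°): θ ← 0° +43° = 43°
rotate_crank_by(+6°): θ ← 43° +6° = 49°
rotate_crank_by(-87°): θ ← 49° -87° = -38°
rotate_crank_by(-63°): θ ← -38° -63° = -101°
crank pin P = (r cos θ, r sin θ) = (-8.013978, -41.228342)
h = r sin θ − e = -41.228342 − 1 = -42.228342
x = r cos θ + √(L² − h²) = -8.013978 + √(47961.0 − 1783.2328) = -8.013978 + 214.890128 = 206.876150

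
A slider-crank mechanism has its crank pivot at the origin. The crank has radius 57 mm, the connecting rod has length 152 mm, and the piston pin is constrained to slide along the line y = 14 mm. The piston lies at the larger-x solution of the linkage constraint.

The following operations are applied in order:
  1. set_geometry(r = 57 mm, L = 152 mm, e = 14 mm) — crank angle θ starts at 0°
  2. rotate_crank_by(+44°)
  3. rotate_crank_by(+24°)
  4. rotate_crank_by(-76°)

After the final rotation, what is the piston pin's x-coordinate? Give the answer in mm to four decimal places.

set_geometry: r = 57 mm, L = 152 mm, e = 14 mm; θ ← 0°
rotate_crank_by(+44°): θ ← 0° +44° = 44°
rotate_crank_by(+24°): θ ← 44° +24° = 68°
rotate_crank_by(-76°): θ ← 68° -76° = -8°
crank pin P = (r cos θ, r sin θ) = (56.445280, -7.932867)
h = r sin θ − e = -7.932867 − 14 = -21.932867
x = r cos θ + √(L² − h²) = 56.445280 + √(23104.0 − 481.0506) = 56.445280 + 150.409273 = 206.854553

206.8546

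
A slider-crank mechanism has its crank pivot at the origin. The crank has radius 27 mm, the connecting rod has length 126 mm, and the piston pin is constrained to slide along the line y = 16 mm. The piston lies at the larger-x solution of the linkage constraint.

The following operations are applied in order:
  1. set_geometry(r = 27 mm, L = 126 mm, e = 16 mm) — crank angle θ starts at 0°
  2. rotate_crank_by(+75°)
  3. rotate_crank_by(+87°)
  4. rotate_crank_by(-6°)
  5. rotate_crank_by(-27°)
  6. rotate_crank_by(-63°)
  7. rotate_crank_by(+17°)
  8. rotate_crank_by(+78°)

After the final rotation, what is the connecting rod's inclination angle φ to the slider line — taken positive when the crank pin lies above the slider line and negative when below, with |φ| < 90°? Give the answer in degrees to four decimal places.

-3.2802

set_geometry: r = 27 mm, L = 126 mm, e = 16 mm; θ ← 0°
rotate_crank_by(+75°): θ ← 0° +75° = 75°
rotate_crank_by(+87°): θ ← 75° +87° = 162°
rotate_crank_by(-6°): θ ← 162° -6° = 156°
rotate_crank_by(-27°): θ ← 156° -27° = 129°
rotate_crank_by(-63°): θ ← 129° -63° = 66°
rotate_crank_by(+17°): θ ← 66° +17° = 83°
rotate_crank_by(+78°): θ ← 83° +78° = 161°
crank pin P = (r cos θ, r sin θ) = (-25.529002, 8.790340)
h = r sin θ − e = 8.790340 − 16 = -7.209660
sin φ = h / L = -7.209660 / 126 = -0.05721952
φ = arcsin(-0.05721952) = -3.280229°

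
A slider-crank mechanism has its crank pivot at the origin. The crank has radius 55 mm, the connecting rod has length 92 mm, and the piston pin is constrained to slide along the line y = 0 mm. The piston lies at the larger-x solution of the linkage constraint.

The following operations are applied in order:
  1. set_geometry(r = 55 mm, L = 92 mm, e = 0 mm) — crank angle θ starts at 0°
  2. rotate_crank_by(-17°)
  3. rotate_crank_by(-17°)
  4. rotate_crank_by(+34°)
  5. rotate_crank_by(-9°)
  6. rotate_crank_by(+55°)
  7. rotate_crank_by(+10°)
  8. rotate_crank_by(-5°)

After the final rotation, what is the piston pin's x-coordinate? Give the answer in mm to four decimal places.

116.0806

set_geometry: r = 55 mm, L = 92 mm, e = 0 mm; θ ← 0°
rotate_crank_by(-17°): θ ← 0° -17° = -17°
rotate_crank_by(-17°): θ ← -17° -17° = -34°
rotate_crank_by(+34°): θ ← -34° +34° = 0°
rotate_crank_by(-9°): θ ← 0° -9° = -9°
rotate_crank_by(+55°): θ ← -9° +55° = 46°
rotate_crank_by(+10°): θ ← 46° +10° = 56°
rotate_crank_by(-5°): θ ← 56° -5° = 51°
crank pin P = (r cos θ, r sin θ) = (34.612622, 42.743028)
h = r sin θ − e = 42.743028 − 0 = 42.743028
x = r cos θ + √(L² − h²) = 34.612622 + √(8464.0 − 1826.9664) = 34.612622 + 81.467991 = 116.080613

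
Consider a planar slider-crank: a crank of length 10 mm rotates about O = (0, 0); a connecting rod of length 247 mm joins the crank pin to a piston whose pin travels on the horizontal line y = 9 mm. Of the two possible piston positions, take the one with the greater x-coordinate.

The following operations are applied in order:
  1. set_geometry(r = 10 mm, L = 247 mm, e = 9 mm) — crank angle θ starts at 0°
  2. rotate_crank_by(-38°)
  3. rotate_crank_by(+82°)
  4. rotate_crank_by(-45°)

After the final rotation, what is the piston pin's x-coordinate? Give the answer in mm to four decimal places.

256.8280

set_geometry: r = 10 mm, L = 247 mm, e = 9 mm; θ ← 0°
rotate_crank_by(-38°): θ ← 0° -38° = -38°
rotate_crank_by(+82°): θ ← -38° +82° = 44°
rotate_crank_by(-45°): θ ← 44° -45° = -1°
crank pin P = (r cos θ, r sin θ) = (9.998477, -0.174524)
h = r sin θ − e = -0.174524 − 9 = -9.174524
x = r cos θ + √(L² − h²) = 9.998477 + √(61009.0 − 84.1719) = 9.998477 + 246.829553 = 256.828030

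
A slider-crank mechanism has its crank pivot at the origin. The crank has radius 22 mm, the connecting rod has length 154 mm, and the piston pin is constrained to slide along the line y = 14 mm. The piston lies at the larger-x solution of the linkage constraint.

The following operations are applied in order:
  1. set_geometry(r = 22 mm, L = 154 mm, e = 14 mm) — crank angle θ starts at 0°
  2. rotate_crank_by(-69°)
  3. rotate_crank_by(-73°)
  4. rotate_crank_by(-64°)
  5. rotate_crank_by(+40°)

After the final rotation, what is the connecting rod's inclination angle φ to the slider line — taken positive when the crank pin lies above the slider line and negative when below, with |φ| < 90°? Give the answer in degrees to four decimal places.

set_geometry: r = 22 mm, L = 154 mm, e = 14 mm; θ ← 0°
rotate_crank_by(-69°): θ ← 0° -69° = -69°
rotate_crank_by(-73°): θ ← -69° -73° = -142°
rotate_crank_by(-64°): θ ← -142° -64° = -206°
rotate_crank_by(+40°): θ ← -206° +40° = -166°
crank pin P = (r cos θ, r sin θ) = (-21.346506, -5.322282)
h = r sin θ − e = -5.322282 − 14 = -19.322282
sin φ = h / L = -19.322282 / 154 = -0.12546936
φ = arcsin(-0.12546936) = -7.207862°

-7.2079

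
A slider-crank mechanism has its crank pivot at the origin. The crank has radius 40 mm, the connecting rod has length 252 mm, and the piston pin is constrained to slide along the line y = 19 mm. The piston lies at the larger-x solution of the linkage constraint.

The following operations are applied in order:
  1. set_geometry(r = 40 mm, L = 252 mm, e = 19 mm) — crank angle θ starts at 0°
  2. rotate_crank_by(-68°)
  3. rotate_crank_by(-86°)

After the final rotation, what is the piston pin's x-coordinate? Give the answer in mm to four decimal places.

213.3858

set_geometry: r = 40 mm, L = 252 mm, e = 19 mm; θ ← 0°
rotate_crank_by(-68°): θ ← 0° -68° = -68°
rotate_crank_by(-86°): θ ← -68° -86° = -154°
crank pin P = (r cos θ, r sin θ) = (-35.951762, -17.534846)
h = r sin θ − e = -17.534846 − 19 = -36.534846
x = r cos θ + √(L² − h²) = -35.951762 + √(63504.0 − 1334.7950) = -35.951762 + 249.337532 = 213.385770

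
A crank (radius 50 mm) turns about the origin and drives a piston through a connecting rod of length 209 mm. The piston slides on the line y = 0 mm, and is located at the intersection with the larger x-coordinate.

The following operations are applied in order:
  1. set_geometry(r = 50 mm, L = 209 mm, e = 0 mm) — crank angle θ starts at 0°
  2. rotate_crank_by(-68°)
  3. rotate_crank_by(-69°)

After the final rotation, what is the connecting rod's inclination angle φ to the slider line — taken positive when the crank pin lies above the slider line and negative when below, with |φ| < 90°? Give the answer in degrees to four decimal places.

-9.3902

set_geometry: r = 50 mm, L = 209 mm, e = 0 mm; θ ← 0°
rotate_crank_by(-68°): θ ← 0° -68° = -68°
rotate_crank_by(-69°): θ ← -68° -69° = -137°
crank pin P = (r cos θ, r sin θ) = (-36.567685, -34.099918)
h = r sin θ − e = -34.099918 − 0 = -34.099918
sin φ = h / L = -34.099918 / 209 = -0.16315750
φ = arcsin(-0.16315750) = -9.390217°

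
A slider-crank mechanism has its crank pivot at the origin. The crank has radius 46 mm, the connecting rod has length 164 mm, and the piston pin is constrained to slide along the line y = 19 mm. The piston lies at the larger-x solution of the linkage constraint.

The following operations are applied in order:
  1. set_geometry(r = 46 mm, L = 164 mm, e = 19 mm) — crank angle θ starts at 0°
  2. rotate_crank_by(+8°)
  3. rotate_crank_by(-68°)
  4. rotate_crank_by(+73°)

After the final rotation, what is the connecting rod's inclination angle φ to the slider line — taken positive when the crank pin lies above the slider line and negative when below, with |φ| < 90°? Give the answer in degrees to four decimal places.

set_geometry: r = 46 mm, L = 164 mm, e = 19 mm; θ ← 0°
rotate_crank_by(+8°): θ ← 0° +8° = 8°
rotate_crank_by(-68°): θ ← 8° -68° = -60°
rotate_crank_by(+73°): θ ← -60° +73° = 13°
crank pin P = (r cos θ, r sin θ) = (44.821023, 10.347748)
h = r sin θ − e = 10.347748 − 19 = -8.652252
sin φ = h / L = -8.652252 / 164 = -0.05275763
φ = arcsin(-0.05275763) = -3.024194°

-3.0242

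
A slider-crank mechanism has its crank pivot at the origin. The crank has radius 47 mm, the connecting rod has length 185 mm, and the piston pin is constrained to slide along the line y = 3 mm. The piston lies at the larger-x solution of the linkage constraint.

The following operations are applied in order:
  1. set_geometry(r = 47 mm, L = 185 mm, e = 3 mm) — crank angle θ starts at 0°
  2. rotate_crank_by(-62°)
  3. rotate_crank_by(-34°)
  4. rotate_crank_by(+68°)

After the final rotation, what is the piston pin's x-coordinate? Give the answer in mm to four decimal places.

224.7927

set_geometry: r = 47 mm, L = 185 mm, e = 3 mm; θ ← 0°
rotate_crank_by(-62°): θ ← 0° -62° = -62°
rotate_crank_by(-34°): θ ← -62° -34° = -96°
rotate_crank_by(+68°): θ ← -96° +68° = -28°
crank pin P = (r cos θ, r sin θ) = (41.498537, -22.065163)
h = r sin θ − e = -22.065163 − 3 = -25.065163
x = r cos θ + √(L² − h²) = 41.498537 + √(34225.0 − 628.2624) = 41.498537 + 183.294129 = 224.792665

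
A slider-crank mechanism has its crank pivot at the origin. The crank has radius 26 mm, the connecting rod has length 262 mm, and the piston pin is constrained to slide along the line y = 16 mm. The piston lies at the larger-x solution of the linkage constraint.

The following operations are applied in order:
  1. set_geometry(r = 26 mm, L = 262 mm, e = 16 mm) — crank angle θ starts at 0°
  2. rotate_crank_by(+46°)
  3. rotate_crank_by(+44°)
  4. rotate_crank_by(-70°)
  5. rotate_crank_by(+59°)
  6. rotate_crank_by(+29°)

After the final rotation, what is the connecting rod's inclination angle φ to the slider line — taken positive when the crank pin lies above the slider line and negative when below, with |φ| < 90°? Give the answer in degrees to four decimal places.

set_geometry: r = 26 mm, L = 262 mm, e = 16 mm; θ ← 0°
rotate_crank_by(+46°): θ ← 0° +46° = 46°
rotate_crank_by(+44°): θ ← 46° +44° = 90°
rotate_crank_by(-70°): θ ← 90° -70° = 20°
rotate_crank_by(+59°): θ ← 20° +59° = 79°
rotate_crank_by(+29°): θ ← 79° +29° = 108°
crank pin P = (r cos θ, r sin θ) = (-8.034442, 24.727469)
h = r sin θ − e = 24.727469 − 16 = 8.727469
sin φ = h / L = 8.727469 / 262 = 0.03331095
φ = arcsin(0.03331095) = 1.908930°

1.9089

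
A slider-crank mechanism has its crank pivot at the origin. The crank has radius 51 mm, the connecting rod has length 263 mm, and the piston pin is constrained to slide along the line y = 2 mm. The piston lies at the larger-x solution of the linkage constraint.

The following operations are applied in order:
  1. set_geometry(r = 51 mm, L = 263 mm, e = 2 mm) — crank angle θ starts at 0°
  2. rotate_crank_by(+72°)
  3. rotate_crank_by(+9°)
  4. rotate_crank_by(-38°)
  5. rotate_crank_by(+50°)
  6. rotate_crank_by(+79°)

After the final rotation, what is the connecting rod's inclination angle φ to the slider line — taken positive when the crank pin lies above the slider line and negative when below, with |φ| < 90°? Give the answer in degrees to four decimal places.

set_geometry: r = 51 mm, L = 263 mm, e = 2 mm; θ ← 0°
rotate_crank_by(+72°): θ ← 0° +72° = 72°
rotate_crank_by(+9°): θ ← 72° +9° = 81°
rotate_crank_by(-38°): θ ← 81° -38° = 43°
rotate_crank_by(+50°): θ ← 43° +50° = 93°
rotate_crank_by(+79°): θ ← 93° +79° = 172°
crank pin P = (r cos θ, r sin θ) = (-50.503672, 7.097828)
h = r sin θ − e = 7.097828 − 2 = 5.097828
sin φ = h / L = 5.097828 / 263 = 0.01938338
φ = arcsin(0.01938338) = 1.110655°

1.1107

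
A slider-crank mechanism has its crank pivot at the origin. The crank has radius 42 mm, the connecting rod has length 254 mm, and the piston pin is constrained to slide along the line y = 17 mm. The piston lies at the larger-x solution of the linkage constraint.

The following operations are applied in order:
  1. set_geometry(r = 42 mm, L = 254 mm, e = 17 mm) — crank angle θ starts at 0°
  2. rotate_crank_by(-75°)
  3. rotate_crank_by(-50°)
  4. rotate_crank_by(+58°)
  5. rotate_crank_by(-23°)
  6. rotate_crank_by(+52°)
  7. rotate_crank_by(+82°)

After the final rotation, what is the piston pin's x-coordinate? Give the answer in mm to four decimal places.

set_geometry: r = 42 mm, L = 254 mm, e = 17 mm; θ ← 0°
rotate_crank_by(-75°): θ ← 0° -75° = -75°
rotate_crank_by(-50°): θ ← -75° -50° = -125°
rotate_crank_by(+58°): θ ← -125° +58° = -67°
rotate_crank_by(-23°): θ ← -67° -23° = -90°
rotate_crank_by(+52°): θ ← -90° +52° = -38°
rotate_crank_by(+82°): θ ← -38° +82° = 44°
crank pin P = (r cos θ, r sin θ) = (30.212272, 29.175652)
h = r sin θ − e = 29.175652 − 17 = 12.175652
x = r cos θ + √(L² − h²) = 30.212272 + √(64516.0 − 148.2465) = 30.212272 + 253.708008 = 283.920280

283.9203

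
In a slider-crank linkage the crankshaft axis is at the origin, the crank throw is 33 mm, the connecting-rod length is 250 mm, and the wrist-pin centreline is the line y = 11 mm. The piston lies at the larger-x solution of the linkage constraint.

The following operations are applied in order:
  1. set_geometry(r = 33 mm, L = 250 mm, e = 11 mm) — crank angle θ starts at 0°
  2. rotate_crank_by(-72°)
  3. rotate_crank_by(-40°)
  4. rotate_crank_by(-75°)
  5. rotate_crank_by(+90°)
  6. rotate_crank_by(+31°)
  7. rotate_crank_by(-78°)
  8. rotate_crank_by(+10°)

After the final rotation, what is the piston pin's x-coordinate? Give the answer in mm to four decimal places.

224.6510

set_geometry: r = 33 mm, L = 250 mm, e = 11 mm; θ ← 0°
rotate_crank_by(-72°): θ ← 0° -72° = -72°
rotate_crank_by(-40°): θ ← -72° -40° = -112°
rotate_crank_by(-75°): θ ← -112° -75° = -187°
rotate_crank_by(+90°): θ ← -187° +90° = -97°
rotate_crank_by(+31°): θ ← -97° +31° = -66°
rotate_crank_by(-78°): θ ← -66° -78° = -144°
rotate_crank_by(+10°): θ ← -144° +10° = -134°
crank pin P = (r cos θ, r sin θ) = (-22.923726, -23.738213)
h = r sin θ − e = -23.738213 − 11 = -34.738213
x = r cos θ + √(L² − h²) = -22.923726 + √(62500.0 − 1206.7435) = -22.923726 + 247.574749 = 224.651023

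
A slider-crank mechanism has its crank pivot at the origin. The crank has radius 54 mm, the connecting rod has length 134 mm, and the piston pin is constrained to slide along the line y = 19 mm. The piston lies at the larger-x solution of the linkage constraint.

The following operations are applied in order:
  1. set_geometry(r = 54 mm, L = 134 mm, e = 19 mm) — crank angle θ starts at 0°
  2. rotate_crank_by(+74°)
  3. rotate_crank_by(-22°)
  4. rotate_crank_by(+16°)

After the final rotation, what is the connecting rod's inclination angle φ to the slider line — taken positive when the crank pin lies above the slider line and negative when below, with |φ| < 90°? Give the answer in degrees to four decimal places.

13.4060

set_geometry: r = 54 mm, L = 134 mm, e = 19 mm; θ ← 0°
rotate_crank_by(+74°): θ ← 0° +74° = 74°
rotate_crank_by(-22°): θ ← 74° -22° = 52°
rotate_crank_by(+16°): θ ← 52° +16° = 68°
crank pin P = (r cos θ, r sin θ) = (20.228756, 50.067928)
h = r sin θ − e = 50.067928 − 19 = 31.067928
sin φ = h / L = 31.067928 / 134 = 0.23185021
φ = arcsin(0.23185021) = 13.406026°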